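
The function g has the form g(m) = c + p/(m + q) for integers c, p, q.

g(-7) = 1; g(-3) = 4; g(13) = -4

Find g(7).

-6

(g(m) − c)(m + q) = p for each data point; the three points give a linear system in c and q, then p follows.
Solving: c = -2, q = -1, p = -24, so g(m) = -2 − 24/(m − 1).
Then g(7) = -2 − 24/6 = -6.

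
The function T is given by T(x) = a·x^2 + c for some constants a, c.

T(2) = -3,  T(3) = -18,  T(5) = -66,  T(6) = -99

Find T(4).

From T(2) = -3 and T(3) = -18: 4a + c = -3 and 9a + c = -18.
Subtracting: 5a = -15, so a = -3; then c = -3 − (-3)·4 = 9.
So T(x) = -3x² + 9, and T(4) = -39.

-39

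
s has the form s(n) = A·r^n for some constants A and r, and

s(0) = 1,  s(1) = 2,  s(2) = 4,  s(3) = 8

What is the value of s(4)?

16

Consecutive ratio: 2/1 = 2, and 4/2 = 2, so r = 2.
Then A·2^0 = 1 gives A = 1, and s(n) = 1·2^n.
s(4) = 1·2^4 = 16.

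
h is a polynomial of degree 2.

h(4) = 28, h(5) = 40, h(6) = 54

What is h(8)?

88

Write h(k) = ak² + bk + c; the 3 given values yield a linear system in the 3 coefficients.
Solving, h(k) = k² + 3k.
Then h(8) = 88.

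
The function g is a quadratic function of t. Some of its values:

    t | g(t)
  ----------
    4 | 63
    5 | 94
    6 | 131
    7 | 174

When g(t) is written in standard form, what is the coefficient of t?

4

Write g(t) = at² + bt + c; the 4 given values yield a linear system in the 3 coefficients.
Solving, g(t) = 3t² + 4t - 1.
The coefficient of t is 4.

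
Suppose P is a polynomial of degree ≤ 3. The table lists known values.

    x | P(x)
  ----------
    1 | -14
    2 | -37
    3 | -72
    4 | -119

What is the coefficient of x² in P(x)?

Write P(x) = ax³ + bx² + cx + d; the 4 given values yield a linear system in the 4 coefficients.
Solving, the leading coefficient vanishes, and P(x) = -6x² - 5x - 3.
The coefficient of x² is -6.

-6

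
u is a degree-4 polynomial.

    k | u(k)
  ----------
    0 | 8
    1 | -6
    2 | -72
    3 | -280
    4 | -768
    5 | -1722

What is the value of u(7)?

-6012

Write u(k) = ak^4 + bk³ + ck² + dk + e; the 6 given values yield a linear system in the 5 coefficients.
Solving, u(k) = -2k^4 - 3k³ - 3k² - 6k + 8.
Then u(7) = -6012.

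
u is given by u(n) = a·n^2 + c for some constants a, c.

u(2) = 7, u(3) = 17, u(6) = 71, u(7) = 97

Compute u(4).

31

From u(2) = 7 and u(3) = 17: 4a + c = 7 and 9a + c = 17.
Subtracting: 5a = 10, so a = 2; then c = 7 − 2·4 = -1.
So u(n) = 2n² − 1, and u(4) = 31.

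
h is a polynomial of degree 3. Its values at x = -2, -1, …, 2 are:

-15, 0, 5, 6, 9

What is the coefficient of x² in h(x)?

First differences: 15, 5, 1, 3. Second differences: -10, -4, 2. Third differences: 6, 6.
Level-3 differences are constant, so h has degree 3.
Fitting a degree-3 polynomial gives h(x) = x³ - 2x² + 2x + 5.
The coefficient of x² is -2.

-2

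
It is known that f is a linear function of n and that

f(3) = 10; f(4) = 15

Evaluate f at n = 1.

Write f(n) = an + b; the 2 given values yield a linear system in the 2 coefficients.
Solving, f(n) = 5n - 5.
Then f(1) = 0.

0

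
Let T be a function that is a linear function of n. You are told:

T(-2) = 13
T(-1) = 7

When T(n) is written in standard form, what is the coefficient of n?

Write T(n) = an + b; the 2 given values yield a linear system in the 2 coefficients.
Solving, T(n) = -6n + 1.
The coefficient of n is -6.

-6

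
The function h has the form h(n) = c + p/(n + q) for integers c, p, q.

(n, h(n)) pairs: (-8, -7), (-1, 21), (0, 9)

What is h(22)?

-2

(h(n) − c)(n + q) = p for each data point; the three points give a linear system in c and q, then p follows.
Solving: c = -3, q = 2, p = 24, so h(n) = -3 + 24/(n + 2).
Then h(22) = -3 + 24/24 = -2.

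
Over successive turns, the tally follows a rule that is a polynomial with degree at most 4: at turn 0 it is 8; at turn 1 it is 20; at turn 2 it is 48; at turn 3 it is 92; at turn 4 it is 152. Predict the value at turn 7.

428

Write the value at k as s(k).
Write s(k) = ak^4 + bk³ + ck² + dk + e; the 5 given values yield a linear system in the 5 coefficients.
Solving, the top 2 coefficients vanish, and s(k) = 8k² + 4k + 8.
Then s(7) = 428.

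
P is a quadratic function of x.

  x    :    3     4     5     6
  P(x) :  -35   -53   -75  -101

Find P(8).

-165

First differences: -18, -22, -26. Second differences: -4, -4.
Level-2 differences are constant, so P has degree 2.
Fitting a degree-2 polynomial gives P(x) = -2x² - 4x - 5.
Then P(8) = -165.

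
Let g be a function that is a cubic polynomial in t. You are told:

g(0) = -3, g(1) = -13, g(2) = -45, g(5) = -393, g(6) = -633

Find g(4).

-223

Write g(t) = at³ + bt² + ct + d; the 5 given values yield a linear system in the 4 coefficients.
Solving, g(t) = -2t³ - 5t² - 3t - 3.
Then g(4) = -223.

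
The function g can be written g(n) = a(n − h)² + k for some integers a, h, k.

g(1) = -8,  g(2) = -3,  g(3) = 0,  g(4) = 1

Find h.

4

First differences 5, 3, 1; second difference -2 = 2a, so a = -1.
Expanding, the n-coefficient is −2ah = 2h; matching it to the data gives h = 4, and then k = 1.
So g(n) = -1(n − 4)² + 1.
Hence h = 4.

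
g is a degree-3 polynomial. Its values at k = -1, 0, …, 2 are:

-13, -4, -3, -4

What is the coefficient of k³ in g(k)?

1

Write g(k) = ak³ + bk² + ck + d; the 4 given values yield a linear system in the 4 coefficients.
Solving, g(k) = k³ - 4k² + 4k - 4.
The coefficient of k³ is 1.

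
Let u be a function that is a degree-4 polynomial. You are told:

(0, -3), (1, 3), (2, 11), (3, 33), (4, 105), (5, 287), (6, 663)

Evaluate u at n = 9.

First differences: 6, 8, 22, 72, 182, 376. Second differences: 2, 14, 50, 110, 194. Third differences: 12, 36, 60, 84. Fourth differences: 24, 24, 24.
Level-4 differences are constant, so u has degree 4.
Fitting a degree-4 polynomial gives u(n) = n^4 - 4n³ + 6n² + 3n - 3.
Then u(9) = 4155.

4155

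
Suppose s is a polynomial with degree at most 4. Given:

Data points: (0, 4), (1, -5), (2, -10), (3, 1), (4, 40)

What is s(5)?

119

First differences: -9, -5, 11, 39. Second differences: 4, 16, 28. Third differences: 12, 12.
Level-3 differences are constant, so s has degree 3.
Extending the table by one column gives the next first difference 79, so s(5) = 40 + 79 = 119.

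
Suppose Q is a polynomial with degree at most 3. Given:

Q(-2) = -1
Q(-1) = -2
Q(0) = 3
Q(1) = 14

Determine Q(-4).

First differences: -1, 5, 11. Second differences: 6, 6.
Level-2 differences are constant, so Q has degree 2.
Fitting a degree-2 polynomial gives Q(n) = 3n² + 8n + 3.
Then Q(-4) = 19.

19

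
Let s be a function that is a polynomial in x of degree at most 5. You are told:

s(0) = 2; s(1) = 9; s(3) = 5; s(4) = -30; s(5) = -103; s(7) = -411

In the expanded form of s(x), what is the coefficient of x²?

5

Write s(x) = ax^5 + bx^4 + cx³ + dx² + ex + p; the 6 given values yield a linear system in the 6 coefficients.
Solving, the top 2 coefficients vanish, and s(x) = -2x³ + 5x² + 4x + 2.
The coefficient of x² is 5.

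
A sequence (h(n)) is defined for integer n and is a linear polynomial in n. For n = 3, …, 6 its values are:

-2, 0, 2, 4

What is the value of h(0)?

First differences: 2, 2, 2.
Level-1 differences are constant, so h has degree 1.
Fitting a degree-1 polynomial gives h(n) = 2n - 8.
Then h(0) = -8.

-8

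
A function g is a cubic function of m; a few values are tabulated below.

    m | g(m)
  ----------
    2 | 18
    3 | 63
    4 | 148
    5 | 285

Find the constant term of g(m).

0

Write g(m) = am³ + bm² + cm + d; the 4 given values yield a linear system in the 4 coefficients.
Solving, g(m) = 2m³ + 2m² - 3m.
The constant term is g(0) = 0.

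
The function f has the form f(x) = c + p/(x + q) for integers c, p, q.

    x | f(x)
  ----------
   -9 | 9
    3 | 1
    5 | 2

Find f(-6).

13

(f(x) − c)(x + q) = p for each data point; the three points give a linear system in c and q, then p follows.
Solving: c = 5, q = 3, p = -24, so f(x) = 5 − 24/(x + 3).
Then f(-6) = 5 − 24/(-3) = 13.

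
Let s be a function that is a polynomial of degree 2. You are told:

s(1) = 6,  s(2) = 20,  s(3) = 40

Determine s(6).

136

Write s(t) = at² + bt + c; the 3 given values yield a linear system in the 3 coefficients.
Solving, s(t) = 3t² + 5t - 2.
Then s(6) = 136.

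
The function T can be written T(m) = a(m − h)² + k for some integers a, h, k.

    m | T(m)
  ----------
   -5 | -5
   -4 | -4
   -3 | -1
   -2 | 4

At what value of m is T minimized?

-5

First differences 1, 3, 5; second difference 2 = 2a, so a = 1.
Expanding, the m-coefficient is −2ah = -2h; matching it to the data gives h = -5, and then k = -5.
So T(m) = 1(m + 5)² − 5.
Hence h = -5.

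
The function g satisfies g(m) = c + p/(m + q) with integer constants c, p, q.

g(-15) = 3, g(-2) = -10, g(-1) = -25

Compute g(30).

(g(m) − c)(m + q) = p for each data point; the three points give a linear system in c and q, then p follows.
Solving: c = 5, q = 0, p = 30, so g(m) = 5 + 30/(m + 0).
Then g(30) = 5 + 30/30 = 6.

6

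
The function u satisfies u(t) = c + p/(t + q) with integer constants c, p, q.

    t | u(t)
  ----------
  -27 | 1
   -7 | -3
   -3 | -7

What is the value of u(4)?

63

(u(t) − c)(t + q) = p for each data point; the three points give a linear system in c and q, then p follows.
Solving: c = 3, q = -3, p = 60, so u(t) = 3 + 60/(t − 3).
Then u(4) = 3 + 60/1 = 63.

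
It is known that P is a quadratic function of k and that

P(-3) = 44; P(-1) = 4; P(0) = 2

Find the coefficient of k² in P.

6

Write P(k) = ak² + bk + c; the 3 given values yield a linear system in the 3 coefficients.
Solving, P(k) = 6k² + 4k + 2.
The coefficient of k² is 6.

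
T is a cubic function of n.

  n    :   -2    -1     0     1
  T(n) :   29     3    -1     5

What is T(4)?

Write T(n) = an³ + bn² + cn + d; the 4 given values yield a linear system in the 4 coefficients.
Solving, T(n) = -2n³ + 5n² + 3n - 1.
Then T(4) = -37.

-37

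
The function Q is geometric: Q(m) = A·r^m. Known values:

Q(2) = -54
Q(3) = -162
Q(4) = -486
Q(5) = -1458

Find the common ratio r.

3

Consecutive ratio: -162/(-54) = 3, and -486/(-162) = 3, so r = 3.
Then A·3^2 = -54 gives A = -6, and Q(m) = -6·3^m.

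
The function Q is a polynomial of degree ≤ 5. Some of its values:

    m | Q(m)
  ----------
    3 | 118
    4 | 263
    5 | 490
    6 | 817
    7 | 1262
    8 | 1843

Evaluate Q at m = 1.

First differences: 145, 227, 327, 445, 581. Second differences: 82, 100, 118, 136. Third differences: 18, 18, 18.
Level-3 differences are constant, so Q has degree 3.
Fitting a degree-3 polynomial gives Q(m) = 3m³ + 5m² - m - 5.
Then Q(1) = 2.

2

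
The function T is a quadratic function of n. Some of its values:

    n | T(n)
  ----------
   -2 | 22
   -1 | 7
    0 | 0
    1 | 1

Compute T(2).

10

First differences: -15, -7, 1. Second differences: 8, 8.
Level-2 differences are constant, so T has degree 2.
Extending the table by one column gives the next first difference 9, so T(2) = 1 + 9 = 10.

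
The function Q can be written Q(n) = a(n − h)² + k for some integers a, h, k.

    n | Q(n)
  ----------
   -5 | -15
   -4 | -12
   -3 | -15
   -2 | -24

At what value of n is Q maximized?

First differences 3, -3, -9; second difference -6 = 2a, so a = -3.
Expanding, the n-coefficient is −2ah = 6h; matching it to the data gives h = -4, and then k = -12.
So Q(n) = -3(n + 4)² − 12.
Hence h = -4.

-4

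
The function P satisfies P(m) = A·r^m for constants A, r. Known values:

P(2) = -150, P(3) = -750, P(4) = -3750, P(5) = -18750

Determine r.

5

Consecutive ratio: -750/(-150) = 5, and -3750/(-750) = 5, so r = 5.
Then A·5^2 = -150 gives A = -6, and P(m) = -6·5^m.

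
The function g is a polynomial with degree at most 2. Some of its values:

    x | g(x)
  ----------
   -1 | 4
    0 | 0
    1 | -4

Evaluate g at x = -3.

12

Write g(x) = ax² + bx + c; the 3 given values yield a linear system in the 3 coefficients.
Solving, the leading coefficient vanishes, and g(x) = -4x.
Then g(-3) = 12.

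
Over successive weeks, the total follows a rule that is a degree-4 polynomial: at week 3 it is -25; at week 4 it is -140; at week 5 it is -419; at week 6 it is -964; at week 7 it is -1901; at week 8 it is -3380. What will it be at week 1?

1

Write the value at m as Q(m).
Write Q(m) = am^4 + bm³ + cm² + dm + e; the 6 given values yield a linear system in the 5 coefficients.
Solving, Q(m) = -m^4 + m³ + 3m² + 2m - 4.
Then Q(1) = 1.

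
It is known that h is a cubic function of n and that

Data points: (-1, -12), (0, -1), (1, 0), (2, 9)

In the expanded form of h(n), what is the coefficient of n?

Write h(n) = an³ + bn² + cn + d; the 4 given values yield a linear system in the 4 coefficients.
Solving, h(n) = 3n³ - 5n² + 3n - 1.
The coefficient of n is 3.

3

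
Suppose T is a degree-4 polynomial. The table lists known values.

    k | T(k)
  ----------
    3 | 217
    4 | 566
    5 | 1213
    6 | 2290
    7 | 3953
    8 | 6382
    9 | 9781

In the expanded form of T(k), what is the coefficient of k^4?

First differences: 349, 647, 1077, 1663, 2429, 3399. Second differences: 298, 430, 586, 766, 970. Third differences: 132, 156, 180, 204. Fourth differences: 24, 24, 24.
Level-4 differences are constant, so T has degree 4.
Fitting a degree-4 polynomial gives T(k) = k^4 + 4k³ + 4k² - 2k - 2.
The coefficient of k^4 is 1.

1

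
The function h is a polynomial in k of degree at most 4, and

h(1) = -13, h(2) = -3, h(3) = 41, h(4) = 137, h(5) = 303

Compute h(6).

First differences: 10, 44, 96, 166. Second differences: 34, 52, 70. Third differences: 18, 18.
Level-3 differences are constant, so h has degree 3.
Fitting a degree-3 polynomial gives h(k) = 3k³ - k² - 8k - 7.
Then h(6) = 557.

557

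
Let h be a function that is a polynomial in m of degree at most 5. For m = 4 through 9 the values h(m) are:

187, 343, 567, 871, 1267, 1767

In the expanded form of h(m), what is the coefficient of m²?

First differences: 156, 224, 304, 396, 500. Second differences: 68, 80, 92, 104. Third differences: 12, 12, 12.
Level-3 differences are constant, so h has degree 3.
Fitting a degree-3 polynomial gives h(m) = 2m³ + 4m² - 2m + 3.
The coefficient of m² is 4.

4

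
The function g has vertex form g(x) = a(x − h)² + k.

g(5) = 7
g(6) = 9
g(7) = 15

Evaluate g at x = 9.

First differences 2, 6; second difference 4 = 2a, so a = 2.
Expanding, the x-coefficient is −2ah = -4h; matching it to the data gives h = 5, and then k = 7.
So g(x) = 2(x − 5)² + 7.
g(9) = 2·4² + 7 = 39.

39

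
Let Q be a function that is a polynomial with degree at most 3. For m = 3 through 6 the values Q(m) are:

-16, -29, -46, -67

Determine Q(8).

-121

First differences: -13, -17, -21. Second differences: -4, -4.
Level-2 differences are constant, so Q has degree 2.
Fitting a degree-2 polynomial gives Q(m) = -2m² + m - 1.
Then Q(8) = -121.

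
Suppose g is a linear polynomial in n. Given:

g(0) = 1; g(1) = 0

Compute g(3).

Write g(n) = an + b; the 2 given values yield a linear system in the 2 coefficients.
Solving, g(n) = -n + 1.
Then g(3) = -2.

-2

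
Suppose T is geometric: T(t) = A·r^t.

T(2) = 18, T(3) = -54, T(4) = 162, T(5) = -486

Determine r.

Consecutive ratio: -54/18 = -3, and 162/(-54) = -3, so r = -3.
Then A·(-3)^2 = 18 gives A = 2, and T(t) = 2·(-3)^t.

-3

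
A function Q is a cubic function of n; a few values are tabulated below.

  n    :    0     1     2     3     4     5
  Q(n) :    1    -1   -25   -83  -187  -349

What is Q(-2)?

-13

First differences: -2, -24, -58, -104, -162. Second differences: -22, -34, -46, -58. Third differences: -12, -12, -12.
Level-3 differences are constant, so Q has degree 3.
Fitting a degree-3 polynomial gives Q(n) = -2n³ - 5n² + 5n + 1.
Then Q(-2) = -13.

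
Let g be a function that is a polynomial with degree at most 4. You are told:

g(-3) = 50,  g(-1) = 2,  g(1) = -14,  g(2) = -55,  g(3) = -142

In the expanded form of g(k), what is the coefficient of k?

-5

Write g(k) = ak^4 + bk³ + ck² + dk + e; the 5 given values yield a linear system in the 5 coefficients.
Solving, the leading coefficient vanishes, and g(k) = -3k³ - 5k² - 5k - 1.
The coefficient of k is -5.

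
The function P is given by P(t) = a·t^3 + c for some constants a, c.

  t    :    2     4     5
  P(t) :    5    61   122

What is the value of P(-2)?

From P(2) = 5 and P(4) = 61: 8a + c = 5 and 64a + c = 61.
Subtracting: 56a = 56, so a = 1; then c = 5 − 1·8 = -3.
So P(t) = 1t³ − 3, and P(-2) = -11.

-11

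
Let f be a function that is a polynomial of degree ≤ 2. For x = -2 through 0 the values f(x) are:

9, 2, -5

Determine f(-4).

First differences: -7, -7.
Level-1 differences are constant, so f has degree 1.
Fitting a degree-1 polynomial gives f(x) = -7x - 5.
Then f(-4) = 23.

23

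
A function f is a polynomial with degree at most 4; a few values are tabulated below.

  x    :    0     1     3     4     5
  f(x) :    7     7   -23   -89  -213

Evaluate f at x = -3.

163

Write f(x) = ax^4 + bx³ + cx² + dx + e; the 5 given values yield a linear system in the 5 coefficients.
Solving, the leading coefficient vanishes, and f(x) = -3x³ + 7x² - 4x + 7.
Then f(-3) = 163.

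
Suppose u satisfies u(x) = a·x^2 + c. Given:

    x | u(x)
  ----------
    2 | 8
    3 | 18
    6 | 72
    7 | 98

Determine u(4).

32

From u(2) = 8 and u(3) = 18: 4a + c = 8 and 9a + c = 18.
Subtracting: 5a = 10, so a = 2; then c = 8 − 2·4 = 0.
So u(x) = 2x² + 0, and u(4) = 32.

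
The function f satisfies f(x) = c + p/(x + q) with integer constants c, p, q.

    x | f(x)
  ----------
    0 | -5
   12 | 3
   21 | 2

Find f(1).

(f(x) − c)(x + q) = p for each data point; the three points give a linear system in c and q, then p follows.
Solving: c = 1, q = -3, p = 18, so f(x) = 1 + 18/(x − 3).
Then f(1) = 1 + 18/(-2) = -8.

-8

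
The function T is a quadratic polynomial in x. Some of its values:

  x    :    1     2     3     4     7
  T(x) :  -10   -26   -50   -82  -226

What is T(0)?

-2

Write T(x) = ax² + bx + c; the 5 given values yield a linear system in the 3 coefficients.
Solving, T(x) = -4x² - 4x - 2.
The constant term is T(0) = -2.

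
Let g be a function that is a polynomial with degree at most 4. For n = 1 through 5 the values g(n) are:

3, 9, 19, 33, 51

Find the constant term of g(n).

First differences: 6, 10, 14, 18. Second differences: 4, 4, 4.
Level-2 differences are constant, so g has degree 2.
Fitting a degree-2 polynomial gives g(n) = 2n² + 1.
The constant term is g(0) = 1.

1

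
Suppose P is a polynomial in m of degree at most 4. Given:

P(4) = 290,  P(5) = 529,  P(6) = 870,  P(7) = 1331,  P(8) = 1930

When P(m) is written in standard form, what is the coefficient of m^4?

First differences: 239, 341, 461, 599. Second differences: 102, 120, 138. Third differences: 18, 18.
Level-3 differences are constant, so P has degree 3.
Fitting a degree-3 polynomial gives P(m) = 3m³ + 6m² + 2m - 6.
The coefficient of m^4 is 0.

0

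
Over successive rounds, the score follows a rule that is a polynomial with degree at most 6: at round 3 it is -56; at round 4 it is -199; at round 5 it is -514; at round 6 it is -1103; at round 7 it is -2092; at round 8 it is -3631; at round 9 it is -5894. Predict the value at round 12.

-19127

Write the value at k as T(k).
First differences: -143, -315, -589, -989, -1539, -2263. Second differences: -172, -274, -400, -550, -724. Third differences: -102, -126, -150, -174. Fourth differences: -24, -24, -24.
Level-4 differences are constant, so T has degree 4.
Fitting a degree-4 polynomial gives T(k) = -k^4 + k³ - k² + 2k + 1.
Then T(12) = -19127.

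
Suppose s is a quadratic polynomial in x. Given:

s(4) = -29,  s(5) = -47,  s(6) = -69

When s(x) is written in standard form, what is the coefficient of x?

0

Write s(x) = ax² + bx + c; the 3 given values yield a linear system in the 3 coefficients.
Solving, s(x) = -2x² + 3.
The coefficient of x is 0.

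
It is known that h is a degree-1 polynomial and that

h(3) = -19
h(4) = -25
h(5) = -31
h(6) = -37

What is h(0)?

First differences: -6, -6, -6.
Level-1 differences are constant, so h has degree 1.
Fitting a degree-1 polynomial gives h(m) = -6m - 1.
The constant term is h(0) = -1.

-1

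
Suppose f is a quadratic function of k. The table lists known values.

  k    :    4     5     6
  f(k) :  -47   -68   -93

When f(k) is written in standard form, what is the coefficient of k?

-3

Write f(k) = ak² + bk + c; the 3 given values yield a linear system in the 3 coefficients.
Solving, f(k) = -2k² - 3k - 3.
The coefficient of k is -3.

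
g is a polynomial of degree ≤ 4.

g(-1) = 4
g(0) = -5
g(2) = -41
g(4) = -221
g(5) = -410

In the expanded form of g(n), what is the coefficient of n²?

0

Write g(n) = an^4 + bn³ + cn² + dn + e; the 5 given values yield a linear system in the 5 coefficients.
Solving, the leading coefficient vanishes, and g(n) = -3n³ - 6n - 5.
The coefficient of n² is 0.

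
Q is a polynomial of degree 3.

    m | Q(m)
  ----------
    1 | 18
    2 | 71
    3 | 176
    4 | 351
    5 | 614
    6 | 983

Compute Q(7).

1476

First differences: 53, 105, 175, 263, 369. Second differences: 52, 70, 88, 106. Third differences: 18, 18, 18.
Level-3 differences are constant, so Q has degree 3.
Extending the table by one column gives the next first difference 493, so Q(7) = 983 + 493 = 1476.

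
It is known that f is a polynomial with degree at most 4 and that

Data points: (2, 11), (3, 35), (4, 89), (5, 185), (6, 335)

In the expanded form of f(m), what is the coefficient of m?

1

First differences: 24, 54, 96, 150. Second differences: 30, 42, 54. Third differences: 12, 12.
Level-3 differences are constant, so f has degree 3.
Fitting a degree-3 polynomial gives f(m) = 2m³ - 3m² + m + 5.
The coefficient of m is 1.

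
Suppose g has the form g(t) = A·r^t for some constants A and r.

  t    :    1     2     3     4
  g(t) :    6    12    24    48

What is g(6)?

Consecutive ratio: 12/6 = 2, and 24/12 = 2, so r = 2.
Then A·2^1 = 6 gives A = 3, and g(t) = 3·2^t.
g(6) = 3·2^6 = 192.

192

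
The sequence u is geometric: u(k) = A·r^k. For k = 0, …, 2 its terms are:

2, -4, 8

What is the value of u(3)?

-16

Consecutive ratio: -4/2 = -2, and 8/(-4) = -2, so r = -2.
Then A·(-2)^0 = 2 gives A = 2, and u(k) = 2·(-2)^k.
u(3) = 2·(-2)^3 = -16.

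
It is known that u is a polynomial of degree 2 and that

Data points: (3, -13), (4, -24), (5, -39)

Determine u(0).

-4

Write u(t) = at² + bt + c; the 3 given values yield a linear system in the 3 coefficients.
Solving, u(t) = -2t² + 3t - 4.
Then u(0) = -4.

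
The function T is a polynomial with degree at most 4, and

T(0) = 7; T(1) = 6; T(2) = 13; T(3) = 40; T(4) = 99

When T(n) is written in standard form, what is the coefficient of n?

-1

First differences: -1, 7, 27, 59. Second differences: 8, 20, 32. Third differences: 12, 12.
Level-3 differences are constant, so T has degree 3.
Fitting a degree-3 polynomial gives T(n) = 2n³ - 2n² - n + 7.
The coefficient of n is -1.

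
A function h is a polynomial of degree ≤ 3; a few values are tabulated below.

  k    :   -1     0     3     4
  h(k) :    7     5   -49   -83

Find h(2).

-23

Write h(k) = ak³ + bk² + ck + d; the 4 given values yield a linear system in the 4 coefficients.
Solving, the leading coefficient vanishes, and h(k) = -4k² - 6k + 5.
Then h(2) = -23.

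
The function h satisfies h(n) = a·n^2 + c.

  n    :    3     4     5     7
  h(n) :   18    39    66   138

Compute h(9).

234

From h(3) = 18 and h(4) = 39: 9a + c = 18 and 16a + c = 39.
Subtracting: 7a = 21, so a = 3; then c = 18 − 3·9 = -9.
So h(n) = 3n² − 9, and h(9) = 234.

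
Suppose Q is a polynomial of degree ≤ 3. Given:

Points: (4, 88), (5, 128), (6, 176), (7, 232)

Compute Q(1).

16

First differences: 40, 48, 56. Second differences: 8, 8.
Level-2 differences are constant, so Q has degree 2.
Fitting a degree-2 polynomial gives Q(x) = 4x² + 4x + 8.
Then Q(1) = 16.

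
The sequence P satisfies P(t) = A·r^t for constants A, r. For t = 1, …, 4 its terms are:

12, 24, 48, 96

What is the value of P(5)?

192

Consecutive ratio: 24/12 = 2, and 48/24 = 2, so r = 2.
Then A·2^1 = 12 gives A = 6, and P(t) = 6·2^t.
P(5) = 6·2^5 = 192.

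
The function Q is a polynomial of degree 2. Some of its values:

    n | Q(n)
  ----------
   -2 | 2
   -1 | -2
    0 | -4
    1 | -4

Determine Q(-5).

26

First differences: -4, -2, 0. Second differences: 2, 2.
Level-2 differences are constant, so Q has degree 2.
Fitting a degree-2 polynomial gives Q(n) = n² - n - 4.
Then Q(-5) = 26.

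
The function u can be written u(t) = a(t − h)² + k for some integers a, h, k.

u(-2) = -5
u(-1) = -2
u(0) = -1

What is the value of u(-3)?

First differences 3, 1; second difference -2 = 2a, so a = -1.
Expanding, the t-coefficient is −2ah = 2h; matching it to the data gives h = 0, and then k = -1.
So u(t) = -1(t + 0)² − 1.
u(-3) = -1·(-3)² − 1 = -10.

-10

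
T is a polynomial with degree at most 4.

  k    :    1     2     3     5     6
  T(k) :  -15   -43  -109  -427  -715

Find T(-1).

-1

Write T(k) = ak^4 + bk³ + ck² + dk + e; the 5 given values yield a linear system in the 5 coefficients.
Solving, the leading coefficient vanishes, and T(k) = -3k³ - k² - 4k - 7.
Then T(-1) = -1.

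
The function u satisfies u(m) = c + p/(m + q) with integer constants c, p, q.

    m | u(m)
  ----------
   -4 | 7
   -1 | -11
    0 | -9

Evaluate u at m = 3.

(u(m) − c)(m + q) = p for each data point; the three points give a linear system in c and q, then p follows.
Solving: c = -5, q = 3, p = -12, so u(m) = -5 − 12/(m + 3).
Then u(3) = -5 − 12/6 = -7.

-7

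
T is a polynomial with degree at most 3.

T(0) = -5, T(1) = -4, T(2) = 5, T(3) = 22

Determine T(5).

80

First differences: 1, 9, 17. Second differences: 8, 8.
Level-2 differences are constant, so T has degree 2.
Fitting a degree-2 polynomial gives T(n) = 4n² - 3n - 5.
Then T(5) = 80.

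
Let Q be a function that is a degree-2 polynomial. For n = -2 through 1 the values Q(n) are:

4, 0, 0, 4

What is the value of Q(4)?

40

Write Q(n) = an² + bn + c; the 4 given values yield a linear system in the 3 coefficients.
Solving, Q(n) = 2n² + 2n.
Then Q(4) = 40.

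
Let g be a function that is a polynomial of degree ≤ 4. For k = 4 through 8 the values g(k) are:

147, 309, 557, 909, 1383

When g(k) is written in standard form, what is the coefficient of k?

-3

Write g(k) = ak^4 + bk³ + ck² + dk + e; the 5 given values yield a linear system in the 5 coefficients.
Solving, the leading coefficient vanishes, and g(k) = 3k³ - 2k² - 3k - 1.
The coefficient of k is -3.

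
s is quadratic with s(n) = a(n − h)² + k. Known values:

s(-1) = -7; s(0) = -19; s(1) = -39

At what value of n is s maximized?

First differences -12, -20; second difference -8 = 2a, so a = -4.
Expanding, the n-coefficient is −2ah = 8h; matching it to the data gives h = -2, and then k = -3.
So s(n) = -4(n + 2)² − 3.
Hence h = -2.

-2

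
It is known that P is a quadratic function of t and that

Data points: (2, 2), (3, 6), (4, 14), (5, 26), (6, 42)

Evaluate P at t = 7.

First differences: 4, 8, 12, 16. Second differences: 4, 4, 4.
Level-2 differences are constant, so P has degree 2.
Extending the table by one column gives the next first difference 20, so P(7) = 42 + 20 = 62.

62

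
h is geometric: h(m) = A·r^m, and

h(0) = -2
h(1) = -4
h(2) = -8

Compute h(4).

-32

Consecutive ratio: -4/(-2) = 2, and -8/(-4) = 2, so r = 2.
Then A·2^0 = -2 gives A = -2, and h(m) = -2·2^m.
h(4) = -2·2^4 = -32.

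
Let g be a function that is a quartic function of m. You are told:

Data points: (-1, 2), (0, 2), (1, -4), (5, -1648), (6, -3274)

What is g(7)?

Write g(m) = am^4 + bm³ + cm² + dm + e; the 5 given values yield a linear system in the 5 coefficients.
Solving, g(m) = -2m^4 - 3m³ - m² + 2.
Then g(7) = -5878.

-5878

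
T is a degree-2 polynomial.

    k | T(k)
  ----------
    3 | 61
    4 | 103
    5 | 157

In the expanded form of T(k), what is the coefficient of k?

Write T(k) = ak² + bk + c; the 3 given values yield a linear system in the 3 coefficients.
Solving, T(k) = 6k² + 7.
The coefficient of k is 0.

0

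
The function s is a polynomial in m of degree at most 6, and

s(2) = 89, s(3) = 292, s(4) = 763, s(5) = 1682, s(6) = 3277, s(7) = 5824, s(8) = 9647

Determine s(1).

22

First differences: 203, 471, 919, 1595, 2547, 3823. Second differences: 268, 448, 676, 952, 1276. Third differences: 180, 228, 276, 324. Fourth differences: 48, 48, 48.
Level-4 differences are constant, so s has degree 4.
Fitting a degree-4 polynomial gives s(m) = 2m^4 + 2m³ + 6m² + 5m + 7.
Then s(1) = 22.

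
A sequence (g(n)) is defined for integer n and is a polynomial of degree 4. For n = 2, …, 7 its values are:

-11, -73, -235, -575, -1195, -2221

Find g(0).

5

First differences: -62, -162, -340, -620, -1026. Second differences: -100, -178, -280, -406. Third differences: -78, -102, -126. Fourth differences: -24, -24.
Level-4 differences are constant, so g has degree 4.
Fitting a degree-4 polynomial gives g(n) = -n^4 + n³ - 4n² + 4n + 5.
Then g(0) = 5.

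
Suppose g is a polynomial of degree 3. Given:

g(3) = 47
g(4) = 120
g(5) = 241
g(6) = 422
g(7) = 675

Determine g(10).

First differences: 73, 121, 181, 253. Second differences: 48, 60, 72. Third differences: 12, 12.
Level-3 differences are constant, so g has degree 3.
Fitting a degree-3 polynomial gives g(n) = 2n³ - n - 4.
Then g(10) = 1986.

1986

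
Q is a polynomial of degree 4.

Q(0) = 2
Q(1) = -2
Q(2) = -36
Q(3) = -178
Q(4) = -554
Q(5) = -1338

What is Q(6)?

-2752

First differences: -4, -34, -142, -376, -784. Second differences: -30, -108, -234, -408. Third differences: -78, -126, -174. Fourth differences: -48, -48.
Level-4 differences are constant, so Q has degree 4.
Fitting a degree-4 polynomial gives Q(k) = -2k^4 - k³ + 2k² - 3k + 2.
Then Q(6) = -2752.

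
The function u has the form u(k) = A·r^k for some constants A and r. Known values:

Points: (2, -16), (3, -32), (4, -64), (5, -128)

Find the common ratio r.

2

Consecutive ratio: -32/(-16) = 2, and -64/(-32) = 2, so r = 2.
Then A·2^2 = -16 gives A = -4, and u(k) = -4·2^k.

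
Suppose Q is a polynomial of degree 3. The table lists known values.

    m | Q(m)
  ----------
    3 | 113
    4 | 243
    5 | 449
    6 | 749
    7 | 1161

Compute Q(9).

2393

First differences: 130, 206, 300, 412. Second differences: 76, 94, 112. Third differences: 18, 18.
Level-3 differences are constant, so Q has degree 3.
Fitting a degree-3 polynomial gives Q(m) = 3m³ + 2m² + 5m - 1.
Then Q(9) = 2393.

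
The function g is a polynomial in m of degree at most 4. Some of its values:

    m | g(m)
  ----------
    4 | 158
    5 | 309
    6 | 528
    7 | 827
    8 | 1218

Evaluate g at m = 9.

First differences: 151, 219, 299, 391. Second differences: 68, 80, 92. Third differences: 12, 12.
Level-3 differences are constant, so g has degree 3.
Extending the table by one column gives the next first difference 495, so g(9) = 1218 + 495 = 1713.

1713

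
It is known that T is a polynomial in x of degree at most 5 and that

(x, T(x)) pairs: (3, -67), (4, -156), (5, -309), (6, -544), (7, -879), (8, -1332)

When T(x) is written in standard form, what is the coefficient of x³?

-3

First differences: -89, -153, -235, -335, -453. Second differences: -64, -82, -100, -118. Third differences: -18, -18, -18.
Level-3 differences are constant, so T has degree 3.
Fitting a degree-3 polynomial gives T(x) = -3x³ + 4x² - 6x - 4.
The coefficient of x³ is -3.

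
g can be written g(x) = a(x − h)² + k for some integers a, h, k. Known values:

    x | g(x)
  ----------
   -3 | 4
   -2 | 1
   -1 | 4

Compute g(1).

28

First differences -3, 3; second difference 6 = 2a, so a = 3.
Expanding, the x-coefficient is −2ah = -6h; matching it to the data gives h = -2, and then k = 1.
So g(x) = 3(x + 2)² + 1.
g(1) = 3·3² + 1 = 28.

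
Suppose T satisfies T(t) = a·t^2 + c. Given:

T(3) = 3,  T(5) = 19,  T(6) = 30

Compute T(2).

From T(3) = 3 and T(5) = 19: 9a + c = 3 and 25a + c = 19.
Subtracting: 16a = 16, so a = 1; then c = 3 − 1·9 = -6.
So T(t) = 1t² − 6, and T(2) = -2.

-2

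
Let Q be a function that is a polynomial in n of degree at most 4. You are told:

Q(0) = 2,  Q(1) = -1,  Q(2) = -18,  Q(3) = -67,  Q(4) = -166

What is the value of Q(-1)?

9

Write Q(n) = an^4 + bn³ + cn² + dn + e; the 5 given values yield a linear system in the 5 coefficients.
Solving, the leading coefficient vanishes, and Q(n) = -3n³ + 2n² - 2n + 2.
Then Q(-1) = 9.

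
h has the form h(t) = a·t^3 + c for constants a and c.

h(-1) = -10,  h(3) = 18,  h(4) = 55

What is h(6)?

From h(-1) = -10 and h(3) = 18: -1a + c = -10 and 27a + c = 18.
Subtracting: 28a = 28, so a = 1; then c = -10 − 1·(-1) = -9.
So h(t) = 1t³ − 9, and h(6) = 207.

207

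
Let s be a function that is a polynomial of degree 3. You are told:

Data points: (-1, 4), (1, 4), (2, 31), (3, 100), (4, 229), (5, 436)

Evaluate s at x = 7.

1156

Write s(x) = ax³ + bx² + cx + d; the 6 given values yield a linear system in the 4 coefficients.
Solving, s(x) = 3x³ + 3x² - 3x + 1.
Then s(7) = 1156.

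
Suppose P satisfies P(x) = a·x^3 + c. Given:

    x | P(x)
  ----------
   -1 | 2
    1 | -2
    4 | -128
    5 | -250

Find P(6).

-432

From P(-1) = 2 and P(1) = -2: -1a + c = 2 and 1a + c = -2.
Subtracting: 2a = -4, so a = -2; then c = 2 − (-2)·(-1) = 0.
So P(x) = -2x³ + 0, and P(6) = -432.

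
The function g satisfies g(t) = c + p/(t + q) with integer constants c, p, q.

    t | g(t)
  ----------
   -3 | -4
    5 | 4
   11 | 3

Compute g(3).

5

(g(t) − c)(t + q) = p for each data point; the three points give a linear system in c and q, then p follows.
Solving: c = 2, q = 1, p = 12, so g(t) = 2 + 12/(t + 1).
Then g(3) = 2 + 12/4 = 5.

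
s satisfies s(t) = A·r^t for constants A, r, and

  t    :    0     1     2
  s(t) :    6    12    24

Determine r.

Consecutive ratio: 12/6 = 2, and 24/12 = 2, so r = 2.
Then A·2^0 = 6 gives A = 6, and s(t) = 6·2^t.

2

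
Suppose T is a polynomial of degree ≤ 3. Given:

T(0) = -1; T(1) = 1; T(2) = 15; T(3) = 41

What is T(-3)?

65

First differences: 2, 14, 26. Second differences: 12, 12.
Level-2 differences are constant, so T has degree 2.
Fitting a degree-2 polynomial gives T(n) = 6n² - 4n - 1.
Then T(-3) = 65.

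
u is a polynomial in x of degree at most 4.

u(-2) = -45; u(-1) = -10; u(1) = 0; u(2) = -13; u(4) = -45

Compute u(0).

Write u(x) = ax^4 + bx³ + cx² + dx + e; the 5 given values yield a linear system in the 5 coefficients.
Solving, the leading coefficient vanishes, and u(x) = x³ - 8x² + 4x + 3.
Then u(0) = 3.

3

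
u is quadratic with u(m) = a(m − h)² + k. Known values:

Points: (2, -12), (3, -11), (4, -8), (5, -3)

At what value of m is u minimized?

First differences 1, 3, 5; second difference 2 = 2a, so a = 1.
Expanding, the m-coefficient is −2ah = -2h; matching it to the data gives h = 2, and then k = -12.
So u(m) = 1(m − 2)² − 12.
Hence h = 2.

2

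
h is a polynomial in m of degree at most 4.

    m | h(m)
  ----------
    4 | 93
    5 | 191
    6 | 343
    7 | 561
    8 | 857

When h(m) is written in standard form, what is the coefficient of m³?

2

First differences: 98, 152, 218, 296. Second differences: 54, 66, 78. Third differences: 12, 12.
Level-3 differences are constant, so h has degree 3.
Fitting a degree-3 polynomial gives h(m) = 2m³ - 3m² + 3m + 1.
The coefficient of m³ is 2.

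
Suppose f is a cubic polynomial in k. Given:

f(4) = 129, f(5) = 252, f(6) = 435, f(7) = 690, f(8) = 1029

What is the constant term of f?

-3

First differences: 123, 183, 255, 339. Second differences: 60, 72, 84. Third differences: 12, 12.
Level-3 differences are constant, so f has degree 3.
Fitting a degree-3 polynomial gives f(k) = 2k³ + k - 3.
The constant term is f(0) = -3.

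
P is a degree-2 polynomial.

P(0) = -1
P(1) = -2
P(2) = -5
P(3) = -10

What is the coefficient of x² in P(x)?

Write P(x) = ax² + bx + c; the 4 given values yield a linear system in the 3 coefficients.
Solving, P(x) = -x² - 1.
The coefficient of x² is -1.

-1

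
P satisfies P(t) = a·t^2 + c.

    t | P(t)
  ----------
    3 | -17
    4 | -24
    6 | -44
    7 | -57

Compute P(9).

From P(3) = -17 and P(4) = -24: 9a + c = -17 and 16a + c = -24.
Subtracting: 7a = -7, so a = -1; then c = -17 − (-1)·9 = -8.
So P(t) = -1t² − 8, and P(9) = -89.

-89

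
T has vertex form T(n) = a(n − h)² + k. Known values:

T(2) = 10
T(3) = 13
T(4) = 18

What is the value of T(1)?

First differences 3, 5; second difference 2 = 2a, so a = 1.
Expanding, the n-coefficient is −2ah = -2h; matching it to the data gives h = 1, and then k = 9.
So T(n) = 1(n − 1)² + 9.
T(1) = 1·0² + 9 = 9.

9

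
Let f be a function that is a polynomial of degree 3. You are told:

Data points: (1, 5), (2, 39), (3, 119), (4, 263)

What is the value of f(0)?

Write f(t) = at³ + bt² + ct + d; the 4 given values yield a linear system in the 4 coefficients.
Solving, f(t) = 3t³ + 5t² - 2t - 1.
Then f(0) = -1.

-1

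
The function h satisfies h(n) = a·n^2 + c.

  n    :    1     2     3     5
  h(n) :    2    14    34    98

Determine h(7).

From h(1) = 2 and h(2) = 14: 1a + c = 2 and 4a + c = 14.
Subtracting: 3a = 12, so a = 4; then c = 2 − 4·1 = -2.
So h(n) = 4n² − 2, and h(7) = 194.

194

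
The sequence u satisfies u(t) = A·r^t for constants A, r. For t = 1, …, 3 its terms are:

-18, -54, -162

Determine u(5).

-1458

Consecutive ratio: -54/(-18) = 3, and -162/(-54) = 3, so r = 3.
Then A·3^1 = -18 gives A = -6, and u(t) = -6·3^t.
u(5) = -6·3^5 = -1458.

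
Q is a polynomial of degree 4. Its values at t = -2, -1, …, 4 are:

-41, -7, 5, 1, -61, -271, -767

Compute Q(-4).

First differences: 34, 12, -4, -62, -210, -496. Second differences: -22, -16, -58, -148, -286. Third differences: 6, -42, -90, -138. Fourth differences: -48, -48, -48.
Level-4 differences are constant, so Q has degree 4.
Fitting a degree-4 polynomial gives Q(t) = -2t^4 - 3t³ - 6t² + 7t + 5.
Then Q(-4) = -439.

-439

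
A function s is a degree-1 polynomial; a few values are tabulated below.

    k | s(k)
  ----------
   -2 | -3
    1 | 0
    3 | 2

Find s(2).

1

Write s(k) = ak + b; the 3 given values yield a linear system in the 2 coefficients.
Solving, s(k) = k - 1.
Then s(2) = 1.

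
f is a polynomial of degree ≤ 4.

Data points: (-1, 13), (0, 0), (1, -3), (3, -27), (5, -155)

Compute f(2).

Write f(t) = at^4 + bt³ + ct² + dt + e; the 5 given values yield a linear system in the 5 coefficients.
Solving, the leading coefficient vanishes, and f(t) = -2t³ + 5t² - 6t.
Then f(2) = -8.

-8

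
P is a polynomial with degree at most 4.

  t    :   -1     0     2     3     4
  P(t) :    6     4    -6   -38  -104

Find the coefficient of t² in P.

Write P(t) = at^4 + bt³ + ct² + dt + e; the 5 given values yield a linear system in the 5 coefficients.
Solving, the leading coefficient vanishes, and P(t) = -2t³ + t² + t + 4.
The coefficient of t² is 1.

1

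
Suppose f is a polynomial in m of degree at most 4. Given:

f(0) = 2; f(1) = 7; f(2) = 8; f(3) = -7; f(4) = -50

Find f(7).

Write f(m) = am^4 + bm³ + cm² + dm + e; the 5 given values yield a linear system in the 5 coefficients.
Solving, the leading coefficient vanishes, and f(m) = -2m³ + 4m² + 3m + 2.
Then f(7) = -467.

-467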